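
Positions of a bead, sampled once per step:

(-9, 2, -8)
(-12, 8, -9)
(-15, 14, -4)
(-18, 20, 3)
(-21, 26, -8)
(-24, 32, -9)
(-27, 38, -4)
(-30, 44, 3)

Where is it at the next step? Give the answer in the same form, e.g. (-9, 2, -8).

First: linear, -3 per step → -33 at step 8.
Second: linear, +6 per step → 50 at step 8.
Third: cycles through -8, -9, -4, 3 every 4 steps. Step 8 lands at position 0 of the cycle → -8.

(-33, 50, -8)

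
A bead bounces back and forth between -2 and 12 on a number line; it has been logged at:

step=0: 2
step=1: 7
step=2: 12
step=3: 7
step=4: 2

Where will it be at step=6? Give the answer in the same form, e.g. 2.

4

The value travels 5 per step and bounces off the walls at -2 and 12.
  step 5: 2 → -1
  step 6: -1 → 4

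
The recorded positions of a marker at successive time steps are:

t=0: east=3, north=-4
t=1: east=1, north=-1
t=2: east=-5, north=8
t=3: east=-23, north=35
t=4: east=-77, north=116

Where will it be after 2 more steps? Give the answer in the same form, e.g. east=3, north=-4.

Step-to-step displacements: (-2, +3), (-6, +9), (-18, +27), (-54, +81); each is 3× the previous.
step 5: east=-77, north=116 + (-162, +243) → east=-239, north=359
step 6: east=-239, north=359 + (-486, +729) → east=-725, north=1088

east=-725, north=1088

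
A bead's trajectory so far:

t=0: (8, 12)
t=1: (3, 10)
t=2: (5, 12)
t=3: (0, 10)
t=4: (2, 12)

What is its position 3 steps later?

(-6, 10)

The moves between consecutive positions are (-5, -2), (+2, +2), (-5, -2), (+2, +2); they repeat the 2-cycle [(-5, -2), (+2, +2)].
step 5: apply (-5, -2) → (-3, 10)
step 6: apply (+2, +2) → (-1, 12)
step 7: apply (-5, -2) → (-6, 10)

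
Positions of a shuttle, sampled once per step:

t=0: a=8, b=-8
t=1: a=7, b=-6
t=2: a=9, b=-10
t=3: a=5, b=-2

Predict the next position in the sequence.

Consecutive displacements (-1, +2), (+2, -4), (-4, +8) scale by a factor of -2 each step.
step 4: a=5, b=-2 + (+8, -16) → a=13, b=-18

a=13, b=-18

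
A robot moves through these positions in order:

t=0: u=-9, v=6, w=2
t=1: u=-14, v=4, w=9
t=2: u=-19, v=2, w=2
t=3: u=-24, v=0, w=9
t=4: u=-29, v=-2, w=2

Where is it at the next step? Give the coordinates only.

u=-34, v=-4, w=9

U: linear, -5 per step → -34 at step 5.
V: linear, -2 per step → -4 at step 5.
W: cycles through 2, 9 every 2 steps. Step 5 lands at position 1 of the cycle → 9.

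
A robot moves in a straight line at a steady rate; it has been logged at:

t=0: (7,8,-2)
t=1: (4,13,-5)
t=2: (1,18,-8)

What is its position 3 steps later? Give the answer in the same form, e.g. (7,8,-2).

(-8,33,-17)

Each step adds (-3,+5,-3) to the position.
step 3: (1,18,-8) + (-3,+5,-3) → (-2,23,-11)
step 4: (-2,23,-11) + (-3,+5,-3) → (-5,28,-14)
step 5: (-5,28,-14) + (-3,+5,-3) → (-8,33,-17)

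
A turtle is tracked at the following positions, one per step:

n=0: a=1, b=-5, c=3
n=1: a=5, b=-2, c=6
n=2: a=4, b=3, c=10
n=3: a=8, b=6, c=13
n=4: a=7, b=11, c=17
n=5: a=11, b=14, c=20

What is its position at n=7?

Step-to-step displacements: (+4, +3, +3), (-1, +5, +4), (+4, +3, +3), (-1, +5, +4), (+4, +3, +3) — a repeating cycle of length 2.
step 6: apply (-1, +5, +4) → a=10, b=19, c=24
step 7: apply (+4, +3, +3) → a=14, b=22, c=27

a=14, b=22, c=27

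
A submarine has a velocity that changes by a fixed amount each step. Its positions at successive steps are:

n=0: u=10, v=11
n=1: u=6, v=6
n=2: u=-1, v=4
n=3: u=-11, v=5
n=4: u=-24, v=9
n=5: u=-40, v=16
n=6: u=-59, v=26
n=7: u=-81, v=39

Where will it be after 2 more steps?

Taking differences between consecutive positions: (-4,-5), (-7,-2), (-10,+1), (-13,+4), (-16,+7), (-19,+10), (-22,+13). These grow by (-3,+3) each step.
step 8: u=-81, v=39 + (-25,+16) → u=-106, v=55
step 9: u=-106, v=55 + (-28,+19) → u=-134, v=74

u=-134, v=74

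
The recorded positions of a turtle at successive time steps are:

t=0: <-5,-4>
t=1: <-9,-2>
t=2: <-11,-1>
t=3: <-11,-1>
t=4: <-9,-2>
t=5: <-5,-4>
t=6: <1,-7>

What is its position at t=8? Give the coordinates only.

Taking differences between consecutive positions: <-4,+2>, <-2,+1>, <+0,+0>, <+2,-1>, <+4,-2>, <+6,-3>. These grow by <+2,-1> each step.
step 7: <1,-7> + <+8,-4> → <9,-11>
step 8: <9,-11> + <+10,-5> → <19,-16>

<19,-16>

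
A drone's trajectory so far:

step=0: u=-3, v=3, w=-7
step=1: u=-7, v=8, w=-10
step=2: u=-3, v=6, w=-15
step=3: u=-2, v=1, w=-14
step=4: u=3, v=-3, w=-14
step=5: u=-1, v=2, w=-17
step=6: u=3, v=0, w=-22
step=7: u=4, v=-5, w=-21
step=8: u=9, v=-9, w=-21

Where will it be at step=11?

u=10, v=-11, w=-28

The moves between consecutive positions are (-4, +5, -3), (+4, -2, -5), (+1, -5, +1), (+5, -4, +0), (-4, +5, -3), (+4, -2, -5), (+1, -5, +1), (+5, -4, +0); they repeat the 4-cycle [(-4, +5, -3), (+4, -2, -5), (+1, -5, +1), (+5, -4, +0)].
step 9: apply (-4, +5, -3) → u=5, v=-4, w=-24
step 10: apply (+4, -2, -5) → u=9, v=-6, w=-29
step 11: apply (+1, -5, +1) → u=10, v=-11, w=-28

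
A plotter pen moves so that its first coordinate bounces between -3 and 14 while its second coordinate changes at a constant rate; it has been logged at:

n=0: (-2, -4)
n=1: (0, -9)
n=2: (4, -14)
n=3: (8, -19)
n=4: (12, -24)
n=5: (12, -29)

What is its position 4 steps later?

(-2, -49)

The first coordinate travels 4 per step and bounces off the walls at -3 and 14.
  step 6: 12 → 8
  step 7: 8 → 4
  step 8: 4 → 0
  step 9: 0 → -2
The second coordinate changes by -5 each step: at step 9 it is -49.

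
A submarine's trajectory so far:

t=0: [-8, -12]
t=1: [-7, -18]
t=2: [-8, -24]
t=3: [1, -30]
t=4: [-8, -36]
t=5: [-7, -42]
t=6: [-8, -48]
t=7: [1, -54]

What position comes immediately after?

The first coordinate repeats the cycle [-8, -7, -8, 1] with period 4; step 8 mod 4 = 0, giving -8.
The second coordinate changes by -6 each step, so at step 8 it is -12 + 8·(-6) = -60.

[-8, -60]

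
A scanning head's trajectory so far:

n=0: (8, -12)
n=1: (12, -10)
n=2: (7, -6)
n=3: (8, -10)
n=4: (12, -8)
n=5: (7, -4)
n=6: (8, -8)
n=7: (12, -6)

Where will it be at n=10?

Differencing gives (+4, +2), (-5, +4), (+1, -4), (+4, +2), (-5, +4), (+1, -4), (+4, +2). This is the pattern (+4, +2), (-5, +4), (+1, -4) repeated.
step 8: apply (-5, +4) → (7, -2)
step 9: apply (+1, -4) → (8, -6)
step 10: apply (+4, +2) → (12, -4)

(12, -4)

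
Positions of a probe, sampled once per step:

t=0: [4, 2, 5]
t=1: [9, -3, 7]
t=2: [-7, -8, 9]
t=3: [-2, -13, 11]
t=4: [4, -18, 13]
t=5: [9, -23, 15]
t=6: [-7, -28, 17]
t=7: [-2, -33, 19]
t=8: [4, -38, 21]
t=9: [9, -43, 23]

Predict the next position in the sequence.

[-7, -48, 25]

First: cycles through 4, 9, -7, -2 every 4 steps. Step 10 lands at position 2 of the cycle → -7.
Second: linear, -5 per step → -48 at step 10.
Third: linear, +2 per step → 25 at step 10.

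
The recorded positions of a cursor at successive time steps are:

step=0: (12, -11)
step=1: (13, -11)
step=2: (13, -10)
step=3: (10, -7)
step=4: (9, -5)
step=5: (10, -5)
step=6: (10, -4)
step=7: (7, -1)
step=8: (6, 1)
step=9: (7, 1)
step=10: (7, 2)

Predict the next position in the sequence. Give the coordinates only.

The moves between consecutive positions are (+1, +0), (+0, +1), (-3, +3), (-1, +2), (+1, +0), (+0, +1), (-3, +3), (-1, +2), (+1, +0), (+0, +1); they repeat the 4-cycle [(+1, +0), (+0, +1), (-3, +3), (-1, +2)].
step 11: apply (-3, +3) → (4, 5)

(4, 5)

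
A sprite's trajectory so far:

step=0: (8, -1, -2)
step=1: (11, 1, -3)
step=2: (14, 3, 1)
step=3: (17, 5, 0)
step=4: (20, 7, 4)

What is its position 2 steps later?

Differencing gives (+3, +2, -1), (+3, +2, +4), (+3, +2, -1), (+3, +2, +4). This is the pattern (+3, +2, -1), (+3, +2, +4) repeated.
step 5: apply (+3, +2, -1) → (23, 9, 3)
step 6: apply (+3, +2, +4) → (26, 11, 7)

(26, 11, 7)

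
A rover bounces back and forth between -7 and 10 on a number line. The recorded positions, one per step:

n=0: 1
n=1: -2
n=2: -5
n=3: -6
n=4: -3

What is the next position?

0

The value reflects between -7 and 10, moving 3 per step.
  step 5: -3 → 0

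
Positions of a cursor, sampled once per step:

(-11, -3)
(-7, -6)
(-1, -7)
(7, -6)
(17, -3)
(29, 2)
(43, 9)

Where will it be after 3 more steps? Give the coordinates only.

Successive displacements: (+4, -3), (+6, -1), (+8, +1), (+10, +3), (+12, +5), (+14, +7) — each changes by (+2, +2).
step 7: (43, 9) + (+16, +9) → (59, 18)
step 8: (59, 18) + (+18, +11) → (77, 29)
step 9: (77, 29) + (+20, +13) → (97, 42)

(97, 42)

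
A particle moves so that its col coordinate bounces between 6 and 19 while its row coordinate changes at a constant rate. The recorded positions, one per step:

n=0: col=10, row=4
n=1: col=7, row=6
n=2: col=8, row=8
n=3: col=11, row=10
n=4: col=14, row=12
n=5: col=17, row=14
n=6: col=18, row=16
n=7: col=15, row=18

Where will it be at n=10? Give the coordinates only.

The col coordinate travels 3 per step and bounces off the walls at 6 and 19.
  step 8: 15 → 12
  step 9: 12 → 9
  step 10: 9 → 6
The row coordinate changes by +2 each step: at step 10 it is 24.

col=6, row=24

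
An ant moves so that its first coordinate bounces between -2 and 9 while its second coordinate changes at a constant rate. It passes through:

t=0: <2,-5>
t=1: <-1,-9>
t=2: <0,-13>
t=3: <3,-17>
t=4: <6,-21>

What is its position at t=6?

The first coordinate reflects between -2 and 9, moving 3 per step.
  step 5: 6 → 9
  step 6: 9 → 6
The second coordinate changes by -4 each step: at step 6 it is -29.

<6,-29>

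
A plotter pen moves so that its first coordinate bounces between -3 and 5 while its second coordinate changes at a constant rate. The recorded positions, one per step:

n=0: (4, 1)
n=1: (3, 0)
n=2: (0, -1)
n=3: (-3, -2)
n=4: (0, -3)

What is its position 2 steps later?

(4, -5)

The first coordinate travels 3 per step and bounces off the walls at -3 and 5.
  step 5: 0 → 3
  step 6: 3 → 4
The second coordinate changes by -1 each step: at step 6 it is -5.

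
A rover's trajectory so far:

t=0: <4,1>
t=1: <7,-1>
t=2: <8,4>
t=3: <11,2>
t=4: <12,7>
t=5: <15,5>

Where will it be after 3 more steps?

The moves between consecutive positions are <+3,-2>, <+1,+5>, <+3,-2>, <+1,+5>, <+3,-2>; they repeat the 2-cycle [<+3,-2>, <+1,+5>].
step 6: apply <+1,+5> → <16,10>
step 7: apply <+3,-2> → <19,8>
step 8: apply <+1,+5> → <20,13>

<20,13>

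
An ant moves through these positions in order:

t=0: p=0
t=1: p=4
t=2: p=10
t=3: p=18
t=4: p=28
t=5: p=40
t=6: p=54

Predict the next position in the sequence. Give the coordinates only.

First differences are +4, +6, +8, +10, +12, +14; their common second difference is +2 (constant acceleration).
step 7: 54 + 16 → p=70

p=70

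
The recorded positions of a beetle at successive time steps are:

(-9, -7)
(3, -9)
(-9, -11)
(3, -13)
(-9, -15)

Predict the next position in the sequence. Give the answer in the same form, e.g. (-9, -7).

(3, -17)

First: cycles through -9, 3 every 2 steps. Step 5 lands at position 1 of the cycle → 3.
Second: linear, -2 per step → -17 at step 5.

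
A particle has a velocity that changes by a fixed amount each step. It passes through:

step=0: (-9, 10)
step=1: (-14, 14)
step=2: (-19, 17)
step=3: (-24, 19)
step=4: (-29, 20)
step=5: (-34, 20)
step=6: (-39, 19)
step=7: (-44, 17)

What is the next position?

Successive displacements: (-5, +4), (-5, +3), (-5, +2), (-5, +1), (-5, +0), (-5, -1), (-5, -2) — each changes by (+0, -1).
step 8: (-44, 17) + (-5, -3) → (-49, 14)

(-49, 14)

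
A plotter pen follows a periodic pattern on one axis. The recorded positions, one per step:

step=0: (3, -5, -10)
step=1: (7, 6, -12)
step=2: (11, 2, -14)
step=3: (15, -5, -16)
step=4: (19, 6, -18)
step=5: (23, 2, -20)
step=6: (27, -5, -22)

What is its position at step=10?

First: linear, +4 per step → 43 at step 10.
Second: cycles through -5, 6, 2 every 3 steps. Step 10 lands at position 1 of the cycle → 6.
Third: linear, -2 per step → -30 at step 10.

(43, 6, -30)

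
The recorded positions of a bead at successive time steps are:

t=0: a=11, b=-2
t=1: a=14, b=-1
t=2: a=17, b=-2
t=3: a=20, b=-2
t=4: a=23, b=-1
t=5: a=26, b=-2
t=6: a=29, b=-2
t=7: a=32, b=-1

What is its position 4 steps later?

The a coordinate changes by +3 each step, so at step 11 it is 11 + 11·(3) = 44.
The b coordinate repeats the cycle [-2, -1, -2] with period 3; step 11 mod 3 = 2, giving -2.

a=44, b=-2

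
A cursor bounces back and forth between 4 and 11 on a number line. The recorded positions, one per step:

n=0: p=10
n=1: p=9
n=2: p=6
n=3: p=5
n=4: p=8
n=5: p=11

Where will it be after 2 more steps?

The value travels 3 per step and bounces off the walls at 4 and 11.
  step 6: 11 → 8
  step 7: 8 → 5

p=5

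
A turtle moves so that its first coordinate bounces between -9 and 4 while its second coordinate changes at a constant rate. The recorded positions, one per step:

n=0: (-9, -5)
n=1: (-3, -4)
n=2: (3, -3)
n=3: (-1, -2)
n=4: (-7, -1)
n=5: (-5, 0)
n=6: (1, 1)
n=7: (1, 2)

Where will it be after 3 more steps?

The first coordinate reflects between -9 and 4, moving 6 per step.
  step 8: 1 → -5
  step 9: -5 → -7
  step 10: -7 → -1
The second coordinate changes by +1 each step: at step 10 it is 5.

(-1, 5)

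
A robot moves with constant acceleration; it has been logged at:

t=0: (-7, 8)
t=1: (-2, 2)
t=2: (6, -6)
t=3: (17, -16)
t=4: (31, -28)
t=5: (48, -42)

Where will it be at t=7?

First differences are (+5, -6), (+8, -8), (+11, -10), (+14, -12), (+17, -14); their common second difference is (+3, -2) (constant acceleration).
step 6: (48, -42) + (+20, -16) → (68, -58)
step 7: (68, -58) + (+23, -18) → (91, -76)

(91, -76)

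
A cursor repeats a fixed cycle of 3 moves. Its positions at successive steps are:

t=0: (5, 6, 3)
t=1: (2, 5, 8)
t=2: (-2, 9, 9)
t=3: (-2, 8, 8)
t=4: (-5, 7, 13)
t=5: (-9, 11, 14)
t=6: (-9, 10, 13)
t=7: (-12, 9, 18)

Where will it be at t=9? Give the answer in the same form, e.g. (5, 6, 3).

The moves between consecutive positions are (-3, -1, +5), (-4, +4, +1), (+0, -1, -1), (-3, -1, +5), (-4, +4, +1), (+0, -1, -1), (-3, -1, +5); they repeat the 3-cycle [(-3, -1, +5), (-4, +4, +1), (+0, -1, -1)].
step 8: apply (-4, +4, +1) → (-16, 13, 19)
step 9: apply (+0, -1, -1) → (-16, 12, 18)

(-16, 12, 18)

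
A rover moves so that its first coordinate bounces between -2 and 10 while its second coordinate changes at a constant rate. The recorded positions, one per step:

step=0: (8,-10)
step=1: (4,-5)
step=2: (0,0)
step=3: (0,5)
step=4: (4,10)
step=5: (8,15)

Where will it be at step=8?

(0,30)

The first coordinate reflects between -2 and 10, moving 4 per step.
  step 6: 8 → 8
  step 7: 8 → 4
  step 8: 4 → 0
The second coordinate changes by +5 each step: at step 8 it is 30.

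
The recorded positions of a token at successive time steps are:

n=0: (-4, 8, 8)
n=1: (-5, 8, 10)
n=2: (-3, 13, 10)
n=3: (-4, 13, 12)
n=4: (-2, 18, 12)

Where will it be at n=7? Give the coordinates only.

(-2, 23, 16)

Step-to-step displacements: (-1, +0, +2), (+2, +5, +0), (-1, +0, +2), (+2, +5, +0) — a repeating cycle of length 2.
step 5: apply (-1, +0, +2) → (-3, 18, 14)
step 6: apply (+2, +5, +0) → (-1, 23, 14)
step 7: apply (-1, +0, +2) → (-2, 23, 16)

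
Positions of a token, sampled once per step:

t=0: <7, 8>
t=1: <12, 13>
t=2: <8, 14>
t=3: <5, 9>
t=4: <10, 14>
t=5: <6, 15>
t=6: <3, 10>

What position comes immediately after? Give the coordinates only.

<8, 15>

Step-to-step displacements: <+5, +5>, <-4, +1>, <-3, -5>, <+5, +5>, <-4, +1>, <-3, -5> — a repeating cycle of length 3.
step 7: apply <+5, +5> → <8, 15>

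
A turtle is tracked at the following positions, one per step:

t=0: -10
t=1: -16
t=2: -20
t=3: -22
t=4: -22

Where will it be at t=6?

-16

First differences are -6, -4, -2, +0; their common second difference is +2 (constant acceleration).
step 5: -22 + 2 → -20
step 6: -20 + 4 → -16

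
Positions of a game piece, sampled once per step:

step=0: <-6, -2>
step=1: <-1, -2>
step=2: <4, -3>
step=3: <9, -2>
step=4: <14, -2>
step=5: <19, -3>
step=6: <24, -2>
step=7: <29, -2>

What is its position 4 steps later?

<49, -3>

First: linear, +5 per step → 49 at step 11.
Second: cycles through -2, -2, -3 every 3 steps. Step 11 lands at position 2 of the cycle → -3.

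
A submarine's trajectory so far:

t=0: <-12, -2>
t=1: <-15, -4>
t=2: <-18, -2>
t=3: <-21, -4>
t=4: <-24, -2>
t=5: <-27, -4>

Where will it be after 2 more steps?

<-33, -4>

First: linear, -3 per step → -33 at step 7.
Second: cycles through -2, -4 every 2 steps. Step 7 lands at position 1 of the cycle → -4.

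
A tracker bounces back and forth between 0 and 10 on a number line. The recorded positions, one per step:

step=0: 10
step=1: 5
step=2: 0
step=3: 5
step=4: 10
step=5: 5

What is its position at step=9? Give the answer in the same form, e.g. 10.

5

The value travels 5 per step and bounces off the walls at 0 and 10.
  step 6: 5 → 0
  step 7: 0 → 5
  step 8: 5 → 10
  step 9: 10 → 5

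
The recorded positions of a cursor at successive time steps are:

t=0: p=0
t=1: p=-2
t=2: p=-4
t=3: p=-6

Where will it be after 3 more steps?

Constant displacement of -2 per step.
step 4: -6 − 2 → p=-8
step 5: -8 − 2 → p=-10
step 6: -10 − 2 → p=-12

p=-12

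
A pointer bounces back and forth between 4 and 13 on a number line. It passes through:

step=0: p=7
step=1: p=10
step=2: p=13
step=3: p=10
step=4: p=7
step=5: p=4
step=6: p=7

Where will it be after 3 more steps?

p=10

The value travels 3 per step and bounces off the walls at 4 and 13.
  step 7: 7 → 10
  step 8: 10 → 13
  step 9: 13 → 10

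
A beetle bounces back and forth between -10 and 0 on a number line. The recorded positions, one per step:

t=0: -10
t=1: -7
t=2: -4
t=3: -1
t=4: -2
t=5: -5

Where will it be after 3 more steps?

-6

The value reflects between -10 and 0, moving 3 per step.
  step 6: -5 → -8
  step 7: -8 → -9
  step 8: -9 → -6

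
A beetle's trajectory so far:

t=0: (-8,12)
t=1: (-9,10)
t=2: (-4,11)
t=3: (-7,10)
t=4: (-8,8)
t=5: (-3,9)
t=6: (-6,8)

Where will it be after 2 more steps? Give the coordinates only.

The moves between consecutive positions are (-1,-2), (+5,+1), (-3,-1), (-1,-2), (+5,+1), (-3,-1); they repeat the 3-cycle [(-1,-2), (+5,+1), (-3,-1)].
step 7: apply (-1,-2) → (-7,6)
step 8: apply (+5,+1) → (-2,7)

(-2,7)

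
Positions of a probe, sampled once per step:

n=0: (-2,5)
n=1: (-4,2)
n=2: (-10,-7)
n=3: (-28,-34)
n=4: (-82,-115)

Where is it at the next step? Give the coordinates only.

The jumps are (-2,-3), (-6,-9), (-18,-27), (-54,-81) — a geometric progression with ratio 3.
step 5: (-82,-115) + (-162,-243) → (-244,-358)

(-244,-358)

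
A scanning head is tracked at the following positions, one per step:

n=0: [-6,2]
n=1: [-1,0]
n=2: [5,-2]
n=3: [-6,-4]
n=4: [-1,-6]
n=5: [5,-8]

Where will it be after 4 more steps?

The first coordinate repeats the cycle [-6, -1, 5] with period 3; step 9 mod 3 = 0, giving -6.
The second coordinate changes by -2 each step, so at step 9 it is 2 + 9·(-2) = -16.

[-6,-16]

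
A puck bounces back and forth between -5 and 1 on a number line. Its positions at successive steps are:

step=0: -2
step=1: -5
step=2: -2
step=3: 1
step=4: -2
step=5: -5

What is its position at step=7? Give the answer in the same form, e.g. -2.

1

The value reflects between -5 and 1, moving 3 per step.
  step 6: -5 → -2
  step 7: -2 → 1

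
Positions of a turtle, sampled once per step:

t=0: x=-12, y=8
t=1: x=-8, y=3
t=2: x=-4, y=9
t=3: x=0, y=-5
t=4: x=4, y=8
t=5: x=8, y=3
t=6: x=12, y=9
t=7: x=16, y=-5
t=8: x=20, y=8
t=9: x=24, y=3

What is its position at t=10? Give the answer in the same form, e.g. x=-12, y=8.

X: linear, +4 per step → 28 at step 10.
Y: cycles through 8, 3, 9, -5 every 4 steps. Step 10 lands at position 2 of the cycle → 9.

x=28, y=9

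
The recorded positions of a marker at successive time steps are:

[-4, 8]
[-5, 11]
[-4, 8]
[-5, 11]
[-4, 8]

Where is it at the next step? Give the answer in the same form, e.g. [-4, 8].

[-5, 11]

Step-to-step displacements: [-1, +3], [+1, -3], [-1, +3], [+1, -3]; each is -1× the previous.
step 5: [-4, 8] + [-1, +3] → [-5, 11]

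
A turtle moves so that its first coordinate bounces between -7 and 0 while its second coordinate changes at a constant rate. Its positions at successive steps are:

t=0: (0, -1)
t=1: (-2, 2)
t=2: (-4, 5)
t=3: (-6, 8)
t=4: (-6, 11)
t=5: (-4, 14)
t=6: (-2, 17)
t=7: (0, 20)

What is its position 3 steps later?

The first coordinate travels 2 per step and bounces off the walls at -7 and 0.
  step 8: 0 → -2
  step 9: -2 → -4
  step 10: -4 → -6
The second coordinate changes by +3 each step: at step 10 it is 29.

(-6, 29)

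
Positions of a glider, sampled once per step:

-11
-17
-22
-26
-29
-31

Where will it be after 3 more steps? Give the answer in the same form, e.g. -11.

First differences are -6, -5, -4, -3, -2; their common second difference is +1 (constant acceleration).
step 6: -31 − 1 → -32
step 7: -32 + 0 → -32
step 8: -32 + 1 → -31

-31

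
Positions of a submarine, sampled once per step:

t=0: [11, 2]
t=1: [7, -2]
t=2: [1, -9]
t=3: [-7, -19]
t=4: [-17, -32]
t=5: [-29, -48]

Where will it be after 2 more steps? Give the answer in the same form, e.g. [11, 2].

[-59, -89]

Taking differences between consecutive positions: [-4, -4], [-6, -7], [-8, -10], [-10, -13], [-12, -16]. These grow by [-2, -3] each step.
step 6: [-29, -48] + [-14, -19] → [-43, -67]
step 7: [-43, -67] + [-16, -22] → [-59, -89]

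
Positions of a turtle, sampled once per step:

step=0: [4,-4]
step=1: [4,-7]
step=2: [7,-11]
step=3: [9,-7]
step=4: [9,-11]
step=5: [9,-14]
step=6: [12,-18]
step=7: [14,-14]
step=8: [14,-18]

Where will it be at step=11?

[19,-21]

Step-to-step displacements: [+0,-3], [+3,-4], [+2,+4], [+0,-4], [+0,-3], [+3,-4], [+2,+4], [+0,-4] — a repeating cycle of length 4.
step 9: apply [+0,-3] → [14,-21]
step 10: apply [+3,-4] → [17,-25]
step 11: apply [+2,+4] → [19,-21]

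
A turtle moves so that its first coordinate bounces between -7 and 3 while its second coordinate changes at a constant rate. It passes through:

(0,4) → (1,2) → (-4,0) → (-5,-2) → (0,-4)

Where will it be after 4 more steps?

(0,-12)

The first coordinate travels 5 per step and bounces off the walls at -7 and 3.
  step 5: 0 → 1
  step 6: 1 → -4
  step 7: -4 → -5
  step 8: -5 → 0
The second coordinate changes by -2 each step: at step 8 it is -12.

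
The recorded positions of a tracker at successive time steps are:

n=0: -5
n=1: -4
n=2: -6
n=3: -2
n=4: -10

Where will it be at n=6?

-26

Consecutive displacements +1, -2, +4, -8 scale by a factor of -2 each step.
step 5: -10 + 16 → 6
step 6: 6 − 32 → -26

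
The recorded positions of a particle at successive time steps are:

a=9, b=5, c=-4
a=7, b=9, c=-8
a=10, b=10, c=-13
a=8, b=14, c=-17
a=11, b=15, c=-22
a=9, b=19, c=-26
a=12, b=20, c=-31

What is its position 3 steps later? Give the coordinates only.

a=11, b=29, c=-44

Step-to-step displacements: (-2, +4, -4), (+3, +1, -5), (-2, +4, -4), (+3, +1, -5), (-2, +4, -4), (+3, +1, -5) — a repeating cycle of length 2.
step 7: apply (-2, +4, -4) → a=10, b=24, c=-35
step 8: apply (+3, +1, -5) → a=13, b=25, c=-40
step 9: apply (-2, +4, -4) → a=11, b=29, c=-44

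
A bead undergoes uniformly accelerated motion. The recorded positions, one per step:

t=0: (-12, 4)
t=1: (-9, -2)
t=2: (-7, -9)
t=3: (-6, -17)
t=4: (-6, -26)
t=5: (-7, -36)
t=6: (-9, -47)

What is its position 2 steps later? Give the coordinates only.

(-16, -72)

Taking differences between consecutive positions: (+3, -6), (+2, -7), (+1, -8), (+0, -9), (-1, -10), (-2, -11). These grow by (-1, -1) each step.
step 7: (-9, -47) + (-3, -12) → (-12, -59)
step 8: (-12, -59) + (-4, -13) → (-16, -72)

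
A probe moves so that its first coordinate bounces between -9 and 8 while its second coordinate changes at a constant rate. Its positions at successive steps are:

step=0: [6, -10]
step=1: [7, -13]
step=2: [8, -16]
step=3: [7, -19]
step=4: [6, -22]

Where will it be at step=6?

[4, -28]

The first coordinate reflects between -9 and 8, moving 1 per step.
  step 5: 6 → 5
  step 6: 5 → 4
The second coordinate changes by -3 each step: at step 6 it is -28.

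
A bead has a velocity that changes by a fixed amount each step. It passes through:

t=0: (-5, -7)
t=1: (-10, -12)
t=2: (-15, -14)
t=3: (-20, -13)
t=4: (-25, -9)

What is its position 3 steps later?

First differences are (-5, -5), (-5, -2), (-5, +1), (-5, +4); their common second difference is (+0, +3) (constant acceleration).
step 5: (-25, -9) + (-5, +7) → (-30, -2)
step 6: (-30, -2) + (-5, +10) → (-35, 8)
step 7: (-35, 8) + (-5, +13) → (-40, 21)

(-40, 21)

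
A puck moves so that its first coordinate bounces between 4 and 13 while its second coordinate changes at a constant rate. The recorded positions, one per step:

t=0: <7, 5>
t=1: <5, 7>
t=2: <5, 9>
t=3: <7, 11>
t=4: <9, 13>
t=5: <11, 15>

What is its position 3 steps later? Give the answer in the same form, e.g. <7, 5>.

<9, 21>

The first coordinate travels 2 per step and bounces off the walls at 4 and 13.
  step 6: 11 → 13
  step 7: 13 → 11
  step 8: 11 → 9
The second coordinate changes by +2 each step: at step 8 it is 21.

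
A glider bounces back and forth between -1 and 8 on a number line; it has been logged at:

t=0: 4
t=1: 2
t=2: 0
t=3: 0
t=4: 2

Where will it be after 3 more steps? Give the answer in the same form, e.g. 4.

The value reflects between -1 and 8, moving 2 per step.
  step 5: 2 → 4
  step 6: 4 → 6
  step 7: 6 → 8

8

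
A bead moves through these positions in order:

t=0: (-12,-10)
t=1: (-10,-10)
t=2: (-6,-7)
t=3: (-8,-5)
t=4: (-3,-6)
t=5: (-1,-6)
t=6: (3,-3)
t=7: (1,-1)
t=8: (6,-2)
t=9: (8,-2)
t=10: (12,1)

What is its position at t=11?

Step-to-step displacements: (+2,+0), (+4,+3), (-2,+2), (+5,-1), (+2,+0), (+4,+3), (-2,+2), (+5,-1), (+2,+0), (+4,+3) — a repeating cycle of length 4.
step 11: apply (-2,+2) → (10,3)

(10,3)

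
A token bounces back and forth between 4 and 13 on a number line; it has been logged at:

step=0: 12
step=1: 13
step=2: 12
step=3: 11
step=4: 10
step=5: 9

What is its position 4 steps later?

The value reflects between 4 and 13, moving 1 per step.
  step 6: 9 → 8
  step 7: 8 → 7
  step 8: 7 → 6
  step 9: 6 → 5

5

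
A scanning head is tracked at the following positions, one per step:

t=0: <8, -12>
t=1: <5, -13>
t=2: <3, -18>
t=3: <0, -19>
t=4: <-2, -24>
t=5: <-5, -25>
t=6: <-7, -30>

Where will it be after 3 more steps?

<-15, -37>

Step-to-step displacements: <-3, -1>, <-2, -5>, <-3, -1>, <-2, -5>, <-3, -1>, <-2, -5> — a repeating cycle of length 2.
step 7: apply <-3, -1> → <-10, -31>
step 8: apply <-2, -5> → <-12, -36>
step 9: apply <-3, -1> → <-15, -37>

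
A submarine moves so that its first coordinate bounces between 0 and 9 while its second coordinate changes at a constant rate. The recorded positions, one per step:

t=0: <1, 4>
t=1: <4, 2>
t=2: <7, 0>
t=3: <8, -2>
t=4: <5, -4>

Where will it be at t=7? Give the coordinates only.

<4, -10>

The first coordinate reflects between 0 and 9, moving 3 per step.
  step 5: 5 → 2
  step 6: 2 → 1
  step 7: 1 → 4
The second coordinate changes by -2 each step: at step 7 it is -10.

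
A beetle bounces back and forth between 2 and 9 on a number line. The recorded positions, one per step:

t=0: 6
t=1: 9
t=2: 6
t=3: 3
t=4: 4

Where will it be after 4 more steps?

2

The value reflects between 2 and 9, moving 3 per step.
  step 5: 4 → 7
  step 6: 7 → 8
  step 7: 8 → 5
  step 8: 5 → 2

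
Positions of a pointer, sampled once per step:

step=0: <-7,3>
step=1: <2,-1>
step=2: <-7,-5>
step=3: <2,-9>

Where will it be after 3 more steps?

First: cycles through -7, 2 every 2 steps. Step 6 lands at position 0 of the cycle → -7.
Second: linear, -4 per step → -21 at step 6.

<-7,-21>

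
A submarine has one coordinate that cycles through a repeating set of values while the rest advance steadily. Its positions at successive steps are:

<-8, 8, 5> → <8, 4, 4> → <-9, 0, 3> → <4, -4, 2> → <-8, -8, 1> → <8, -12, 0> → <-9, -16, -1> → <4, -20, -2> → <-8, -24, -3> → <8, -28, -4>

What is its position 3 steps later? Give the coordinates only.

<-8, -40, -7>

First: cycles through -8, 8, -9, 4 every 4 steps. Step 12 lands at position 0 of the cycle → -8.
Second: linear, -4 per step → -40 at step 12.
Third: linear, -1 per step → -7 at step 12.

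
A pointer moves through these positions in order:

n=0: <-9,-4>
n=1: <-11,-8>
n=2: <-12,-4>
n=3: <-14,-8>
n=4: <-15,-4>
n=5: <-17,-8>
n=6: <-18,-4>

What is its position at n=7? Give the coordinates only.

The moves between consecutive positions are <-2,-4>, <-1,+4>, <-2,-4>, <-1,+4>, <-2,-4>, <-1,+4>; they repeat the 2-cycle [<-2,-4>, <-1,+4>].
step 7: apply <-2,-4> → <-20,-8>

<-20,-8>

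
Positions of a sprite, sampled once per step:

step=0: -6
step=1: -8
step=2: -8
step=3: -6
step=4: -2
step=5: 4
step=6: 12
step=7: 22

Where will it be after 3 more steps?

Successive displacements: -2, +0, +2, +4, +6, +8, +10 — each changes by +2.
step 8: 22 + 12 → 34
step 9: 34 + 14 → 48
step 10: 48 + 16 → 64

64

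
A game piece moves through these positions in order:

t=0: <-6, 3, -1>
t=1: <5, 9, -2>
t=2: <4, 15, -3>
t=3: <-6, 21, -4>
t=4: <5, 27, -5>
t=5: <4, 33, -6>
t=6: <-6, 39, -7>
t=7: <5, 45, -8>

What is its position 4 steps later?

The first coordinate repeats the cycle [-6, 5, 4] with period 3; step 11 mod 3 = 2, giving 4.
The second coordinate changes by +6 each step, so at step 11 it is 3 + 11·(6) = 69.
The third coordinate changes by -1 each step, so at step 11 it is -1 + 11·(-1) = -12.

<4, 69, -12>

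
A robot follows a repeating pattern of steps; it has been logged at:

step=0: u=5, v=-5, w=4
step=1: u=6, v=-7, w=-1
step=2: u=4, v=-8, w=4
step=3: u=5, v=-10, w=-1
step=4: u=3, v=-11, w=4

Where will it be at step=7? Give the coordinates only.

u=3, v=-16, w=-1

Step-to-step displacements: (+1,-2,-5), (-2,-1,+5), (+1,-2,-5), (-2,-1,+5) — a repeating cycle of length 2.
step 5: apply (+1,-2,-5) → u=4, v=-13, w=-1
step 6: apply (-2,-1,+5) → u=2, v=-14, w=4
step 7: apply (+1,-2,-5) → u=3, v=-16, w=-1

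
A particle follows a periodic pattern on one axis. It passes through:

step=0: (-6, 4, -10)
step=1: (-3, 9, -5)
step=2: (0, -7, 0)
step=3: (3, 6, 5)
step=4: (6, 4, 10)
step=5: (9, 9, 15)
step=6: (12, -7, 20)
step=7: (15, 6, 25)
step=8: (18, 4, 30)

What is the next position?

(21, 9, 35)

The first coordinate changes by +3 each step, so at step 9 it is -6 + 9·(3) = 21.
The second coordinate repeats the cycle [4, 9, -7, 6] with period 4; step 9 mod 4 = 1, giving 9.
The third coordinate changes by +5 each step, so at step 9 it is -10 + 9·(5) = 35.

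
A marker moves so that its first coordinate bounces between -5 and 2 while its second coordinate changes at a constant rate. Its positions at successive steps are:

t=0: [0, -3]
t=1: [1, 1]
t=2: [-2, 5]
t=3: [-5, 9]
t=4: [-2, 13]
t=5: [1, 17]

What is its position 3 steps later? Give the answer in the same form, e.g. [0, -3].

[-4, 29]

The first coordinate reflects between -5 and 2, moving 3 per step.
  step 6: 1 → 0
  step 7: 0 → -3
  step 8: -3 → -4
The second coordinate changes by +4 each step: at step 8 it is 29.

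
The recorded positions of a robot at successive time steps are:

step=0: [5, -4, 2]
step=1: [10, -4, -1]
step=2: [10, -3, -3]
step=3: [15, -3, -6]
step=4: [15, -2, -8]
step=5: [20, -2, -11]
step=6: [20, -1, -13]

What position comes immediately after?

[25, -1, -16]

Differencing gives [+5, +0, -3], [+0, +1, -2], [+5, +0, -3], [+0, +1, -2], [+5, +0, -3], [+0, +1, -2]. This is the pattern [+5, +0, -3], [+0, +1, -2] repeated.
step 7: apply [+5, +0, -3] → [25, -1, -16]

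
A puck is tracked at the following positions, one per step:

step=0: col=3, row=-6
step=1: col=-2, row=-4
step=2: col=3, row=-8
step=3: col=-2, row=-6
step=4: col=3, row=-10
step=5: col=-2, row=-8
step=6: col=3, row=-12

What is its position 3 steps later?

col=-2, row=-12

Step-to-step displacements: (-5,+2), (+5,-4), (-5,+2), (+5,-4), (-5,+2), (+5,-4) — a repeating cycle of length 2.
step 7: apply (-5,+2) → col=-2, row=-10
step 8: apply (+5,-4) → col=3, row=-14
step 9: apply (-5,+2) → col=-2, row=-12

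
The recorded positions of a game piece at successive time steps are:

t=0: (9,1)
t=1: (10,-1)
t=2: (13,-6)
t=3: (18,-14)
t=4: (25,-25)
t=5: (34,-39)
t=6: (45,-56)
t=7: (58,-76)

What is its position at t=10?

(109,-154)

First differences are (+1,-2), (+3,-5), (+5,-8), (+7,-11), (+9,-14), (+11,-17), (+13,-20); their common second difference is (+2,-3) (constant acceleration).
step 8: (58,-76) + (+15,-23) → (73,-99)
step 9: (73,-99) + (+17,-26) → (90,-125)
step 10: (90,-125) + (+19,-29) → (109,-154)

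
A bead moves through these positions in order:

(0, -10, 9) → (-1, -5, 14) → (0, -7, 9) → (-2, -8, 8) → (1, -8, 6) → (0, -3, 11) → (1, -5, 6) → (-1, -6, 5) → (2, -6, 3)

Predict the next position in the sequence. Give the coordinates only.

The moves between consecutive positions are (-1, +5, +5), (+1, -2, -5), (-2, -1, -1), (+3, +0, -2), (-1, +5, +5), (+1, -2, -5), (-2, -1, -1), (+3, +0, -2); they repeat the 4-cycle [(-1, +5, +5), (+1, -2, -5), (-2, -1, -1), (+3, +0, -2)].
step 9: apply (-1, +5, +5) → (1, -1, 8)

(1, -1, 8)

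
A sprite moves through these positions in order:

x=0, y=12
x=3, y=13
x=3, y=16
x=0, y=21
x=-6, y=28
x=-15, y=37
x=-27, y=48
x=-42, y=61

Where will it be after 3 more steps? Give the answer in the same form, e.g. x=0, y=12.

Successive displacements: (+3,+1), (+0,+3), (-3,+5), (-6,+7), (-9,+9), (-12,+11), (-15,+13) — each changes by (-3,+2).
step 8: x=-42, y=61 + (-18,+15) → x=-60, y=76
step 9: x=-60, y=76 + (-21,+17) → x=-81, y=93
step 10: x=-81, y=93 + (-24,+19) → x=-105, y=112

x=-105, y=112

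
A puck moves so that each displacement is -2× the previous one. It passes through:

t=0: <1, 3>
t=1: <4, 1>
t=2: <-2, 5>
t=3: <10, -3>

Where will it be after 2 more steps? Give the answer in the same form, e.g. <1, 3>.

<34, -19>

Consecutive displacements <+3, -2>, <-6, +4>, <+12, -8> scale by a factor of -2 each step.
step 4: <10, -3> + <-24, +16> → <-14, 13>
step 5: <-14, 13> + <+48, -32> → <34, -19>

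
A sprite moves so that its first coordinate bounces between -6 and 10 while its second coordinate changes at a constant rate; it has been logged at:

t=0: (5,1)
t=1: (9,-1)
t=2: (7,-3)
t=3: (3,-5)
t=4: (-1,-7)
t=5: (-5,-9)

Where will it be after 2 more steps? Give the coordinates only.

The first coordinate reflects between -6 and 10, moving 4 per step.
  step 6: -5 → -3
  step 7: -3 → 1
The second coordinate changes by -2 each step: at step 7 it is -13.

(1,-13)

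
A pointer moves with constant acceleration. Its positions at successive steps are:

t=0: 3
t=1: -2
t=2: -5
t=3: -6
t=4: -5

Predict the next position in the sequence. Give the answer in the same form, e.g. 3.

-2

First differences are -5, -3, -1, +1; their common second difference is +2 (constant acceleration).
step 5: -5 + 3 → -2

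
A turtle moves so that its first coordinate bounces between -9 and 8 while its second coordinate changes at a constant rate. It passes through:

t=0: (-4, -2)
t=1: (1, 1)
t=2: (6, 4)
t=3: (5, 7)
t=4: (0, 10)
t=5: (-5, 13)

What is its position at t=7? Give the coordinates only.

The first coordinate reflects between -9 and 8, moving 5 per step.
  step 6: -5 → -8
  step 7: -8 → -3
The second coordinate changes by +3 each step: at step 7 it is 19.

(-3, 19)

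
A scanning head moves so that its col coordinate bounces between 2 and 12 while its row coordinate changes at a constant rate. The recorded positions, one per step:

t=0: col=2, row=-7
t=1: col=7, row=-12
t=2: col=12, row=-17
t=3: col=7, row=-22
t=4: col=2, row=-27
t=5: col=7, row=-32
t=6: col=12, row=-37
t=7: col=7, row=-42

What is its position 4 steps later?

col=7, row=-62

The col coordinate reflects between 2 and 12, moving 5 per step.
  step 8: 7 → 2
  step 9: 2 → 7
  step 10: 7 → 12
  step 11: 12 → 7
The row coordinate changes by -5 each step: at step 11 it is -62.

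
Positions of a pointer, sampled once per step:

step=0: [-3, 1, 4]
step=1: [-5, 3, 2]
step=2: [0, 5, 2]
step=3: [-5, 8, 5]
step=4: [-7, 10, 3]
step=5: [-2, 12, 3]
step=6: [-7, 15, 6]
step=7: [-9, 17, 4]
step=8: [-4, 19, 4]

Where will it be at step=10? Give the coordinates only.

[-11, 24, 5]

The moves between consecutive positions are [-2, +2, -2], [+5, +2, +0], [-5, +3, +3], [-2, +2, -2], [+5, +2, +0], [-5, +3, +3], [-2, +2, -2], [+5, +2, +0]; they repeat the 3-cycle [[-2, +2, -2], [+5, +2, +0], [-5, +3, +3]].
step 9: apply [-5, +3, +3] → [-9, 22, 7]
step 10: apply [-2, +2, -2] → [-11, 24, 5]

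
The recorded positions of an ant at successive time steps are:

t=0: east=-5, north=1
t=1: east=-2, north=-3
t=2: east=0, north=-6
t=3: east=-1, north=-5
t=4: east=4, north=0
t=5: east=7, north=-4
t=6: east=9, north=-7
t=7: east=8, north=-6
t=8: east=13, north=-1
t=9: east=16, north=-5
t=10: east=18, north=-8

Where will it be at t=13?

east=25, north=-6

Step-to-step displacements: (+3, -4), (+2, -3), (-1, +1), (+5, +5), (+3, -4), (+2, -3), (-1, +1), (+5, +5), (+3, -4), (+2, -3) — a repeating cycle of length 4.
step 11: apply (-1, +1) → east=17, north=-7
step 12: apply (+5, +5) → east=22, north=-2
step 13: apply (+3, -4) → east=25, north=-6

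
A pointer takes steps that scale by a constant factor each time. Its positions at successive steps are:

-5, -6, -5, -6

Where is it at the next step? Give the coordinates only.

Step-to-step displacements: -1, +1, -1; each is -1× the previous.
step 4: -6 + 1 → -5

-5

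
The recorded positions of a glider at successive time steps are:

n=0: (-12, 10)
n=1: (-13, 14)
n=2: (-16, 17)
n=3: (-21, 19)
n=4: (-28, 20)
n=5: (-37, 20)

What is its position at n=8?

(-76, 14)

First differences are (-1, +4), (-3, +3), (-5, +2), (-7, +1), (-9, +0); their common second difference is (-2, -1) (constant acceleration).
step 6: (-37, 20) + (-11, -1) → (-48, 19)
step 7: (-48, 19) + (-13, -2) → (-61, 17)
step 8: (-61, 17) + (-15, -3) → (-76, 14)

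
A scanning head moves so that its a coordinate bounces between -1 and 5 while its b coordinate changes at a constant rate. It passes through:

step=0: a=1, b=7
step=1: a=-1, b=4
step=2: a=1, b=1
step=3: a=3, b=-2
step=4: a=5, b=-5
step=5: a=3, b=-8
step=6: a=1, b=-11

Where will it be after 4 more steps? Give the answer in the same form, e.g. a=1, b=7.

The a coordinate travels 2 per step and bounces off the walls at -1 and 5.
  step 7: 1 → -1
  step 8: -1 → 1
  step 9: 1 → 3
  step 10: 3 → 5
The b coordinate changes by -3 each step: at step 10 it is -23.

a=5, b=-23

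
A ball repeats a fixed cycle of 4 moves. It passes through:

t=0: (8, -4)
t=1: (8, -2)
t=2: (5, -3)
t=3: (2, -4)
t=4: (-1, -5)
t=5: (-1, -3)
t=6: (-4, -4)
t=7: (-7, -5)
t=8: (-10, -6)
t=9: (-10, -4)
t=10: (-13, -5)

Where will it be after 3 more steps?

(-19, -5)

Differencing gives (+0, +2), (-3, -1), (-3, -1), (-3, -1), (+0, +2), (-3, -1), (-3, -1), (-3, -1), (+0, +2), (-3, -1). This is the pattern (+0, +2), (-3, -1), (-3, -1), (-3, -1) repeated.
step 11: apply (-3, -1) → (-16, -6)
step 12: apply (-3, -1) → (-19, -7)
step 13: apply (+0, +2) → (-19, -5)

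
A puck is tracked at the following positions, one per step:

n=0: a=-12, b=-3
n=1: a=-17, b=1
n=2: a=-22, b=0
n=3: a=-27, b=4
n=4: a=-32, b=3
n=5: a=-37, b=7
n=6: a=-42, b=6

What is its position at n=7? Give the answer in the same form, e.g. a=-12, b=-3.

a=-47, b=10

Differencing gives (-5,+4), (-5,-1), (-5,+4), (-5,-1), (-5,+4), (-5,-1). This is the pattern (-5,+4), (-5,-1) repeated.
step 7: apply (-5,+4) → a=-47, b=10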